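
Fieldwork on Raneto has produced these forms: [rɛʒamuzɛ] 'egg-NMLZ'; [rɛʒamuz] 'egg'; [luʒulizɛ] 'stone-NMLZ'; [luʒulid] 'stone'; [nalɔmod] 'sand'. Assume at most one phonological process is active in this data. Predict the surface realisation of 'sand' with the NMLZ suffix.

In [luʒulizɛ] and [luʒulid] the final segment of 'stone' alternates: [z] ~ [d].
The stem 'egg' ([rɛʒamuzɛ], [rɛʒamuz]) shows [z] unchanged in both environments, so [z] cannot be basic with [d] derived in isolation.
The alternation reflects intervocalic spirantization: voiced stops become fricatives between vowels. /d/ is underlying.
From [nalɔmod] the stem 'sand' is /nalɔmod/; between vowels this yields [nalɔmozɛ].

[nalɔmozɛ]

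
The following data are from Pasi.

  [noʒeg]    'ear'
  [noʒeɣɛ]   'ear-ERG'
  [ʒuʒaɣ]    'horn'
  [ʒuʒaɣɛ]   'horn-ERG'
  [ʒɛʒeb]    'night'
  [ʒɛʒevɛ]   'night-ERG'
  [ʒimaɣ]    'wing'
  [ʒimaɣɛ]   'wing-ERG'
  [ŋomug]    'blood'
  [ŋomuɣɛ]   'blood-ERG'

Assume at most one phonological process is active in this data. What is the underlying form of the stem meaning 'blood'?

'blood' shows [g] ~ [ɣ] at the end of the stem ([ŋomug] vs [ŋomuɣɛ]).
Compare 'wing', with invariant [ɣ] in [ʒimaɣ] and [ʒimaɣɛ]: an analysis with underlying /ɣ/ and a rule producing [g] in isolation would wrongly predict alternation here too.
Therefore /g/ is basic and [ɣ] is derived by intervocalic spirantization (voiced stops become fricatives between vowels).

/ŋomug/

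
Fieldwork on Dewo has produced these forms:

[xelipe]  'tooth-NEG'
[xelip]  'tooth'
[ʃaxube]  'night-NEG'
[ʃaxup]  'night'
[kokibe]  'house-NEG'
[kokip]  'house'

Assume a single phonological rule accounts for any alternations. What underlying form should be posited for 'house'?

'house' shows [b] ~ [p] at the end of the stem ([kokibe] vs [kokip]).
The stem 'tooth' ([xelipe], [xelip]) shows [p] unchanged in both environments, so [p] cannot be basic with [b] derived before the NEG suffix.
The underlying segment must be /b/; voiced obstruents become voiceless word-finally, yielding [p] there.
So 'house' = /kokib/.

/kokib/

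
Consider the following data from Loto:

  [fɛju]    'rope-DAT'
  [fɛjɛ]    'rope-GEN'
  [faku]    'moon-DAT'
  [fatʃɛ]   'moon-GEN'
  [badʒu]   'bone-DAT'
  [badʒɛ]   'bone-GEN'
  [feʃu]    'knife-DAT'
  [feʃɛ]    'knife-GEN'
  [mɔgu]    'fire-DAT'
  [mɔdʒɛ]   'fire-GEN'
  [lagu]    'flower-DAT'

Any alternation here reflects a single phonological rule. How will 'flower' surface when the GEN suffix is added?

In [mɔgu] and [mɔdʒɛ] the final segment of 'fire' alternates: [g] ~ [dʒ].
But 'bone' keeps [dʒ] in both environments ([badʒu], [badʒɛ]), so there is no rule changing /dʒ/ to [g] before the DAT suffix.
The alternation reflects palatalization before a front vowel: /k/ and /g/ become palato-alveolar [tʃ] and [dʒ] before a front vowel. /g/ is underlying.
The one attested form of 'flower', [lagu], shows underlying /lag/. Applying the same rule before a front vowel gives [ladʒɛ].

[ladʒɛ]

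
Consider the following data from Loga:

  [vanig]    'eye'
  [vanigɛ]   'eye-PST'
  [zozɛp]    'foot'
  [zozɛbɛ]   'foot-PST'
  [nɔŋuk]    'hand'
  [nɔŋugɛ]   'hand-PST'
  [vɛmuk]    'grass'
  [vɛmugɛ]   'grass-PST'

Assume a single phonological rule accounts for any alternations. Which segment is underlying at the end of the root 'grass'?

The stem for 'grass' ends in [k] in [vɛmuk] but [g] in [vɛmugɛ].
Compare 'eye', with invariant [g] in [vanig] and [vanigɛ]: an analysis with underlying /g/ and a rule producing [k] in isolation would wrongly predict alternation here too.
The underlying segment must be /k/; voiceless stops become voiced between vowels, yielding [g] there.

/k/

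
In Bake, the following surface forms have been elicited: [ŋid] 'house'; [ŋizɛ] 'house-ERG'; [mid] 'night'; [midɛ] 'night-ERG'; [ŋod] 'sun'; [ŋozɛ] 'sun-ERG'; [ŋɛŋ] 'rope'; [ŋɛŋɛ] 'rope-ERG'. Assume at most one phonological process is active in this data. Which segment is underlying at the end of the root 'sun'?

'sun' shows [d] ~ [z] at the end of the stem ([ŋod] vs [ŋozɛ]).
If /d/ were underlying and a rule turned it into [z] before the ERG suffix, 'night' would also alternate; but it has [d] in both [mid] and [midɛ].
So /z/ is underlying, and a rule of word-final hardening — voiced fricatives become stops word-finally — gives [d].

/z/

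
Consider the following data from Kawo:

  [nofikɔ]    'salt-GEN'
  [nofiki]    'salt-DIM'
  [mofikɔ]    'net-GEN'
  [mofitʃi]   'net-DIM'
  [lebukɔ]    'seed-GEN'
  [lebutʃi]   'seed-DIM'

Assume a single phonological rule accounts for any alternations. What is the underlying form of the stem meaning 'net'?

The root 'net' surfaces as [mofikɔ] and [mofitʃi], with a stem-final [k] ~ [tʃ] alternation.
Compare 'salt', with invariant [k] in [nofikɔ] and [nofiki]: an analysis with underlying /k/ and a rule producing [tʃ] before the DIM suffix would wrongly predict alternation here too.
Therefore /tʃ/ is basic and [k] is derived by depalatalization (palato-alveolar /tʃ/ becomes [k] when no front vowel follows).

/mofitʃ/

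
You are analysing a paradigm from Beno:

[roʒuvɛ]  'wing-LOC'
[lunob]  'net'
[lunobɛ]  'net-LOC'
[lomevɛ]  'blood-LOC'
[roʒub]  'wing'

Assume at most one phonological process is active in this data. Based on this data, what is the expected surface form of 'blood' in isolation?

[lomeb]

In [roʒuvɛ] and [roʒub] the final segment of 'wing' alternates: [v] ~ [b].
But 'net' keeps [b] in both environments ([lunobɛ], [lunob]), so there is no rule changing /b/ to [v] before the LOC suffix.
The alternation reflects word-final hardening: voiced fricatives become stops word-finally. /v/ is underlying.
The one attested form of 'blood', [lomevɛ], shows underlying /lomev/. Applying the same rule word-finally gives [lomeb].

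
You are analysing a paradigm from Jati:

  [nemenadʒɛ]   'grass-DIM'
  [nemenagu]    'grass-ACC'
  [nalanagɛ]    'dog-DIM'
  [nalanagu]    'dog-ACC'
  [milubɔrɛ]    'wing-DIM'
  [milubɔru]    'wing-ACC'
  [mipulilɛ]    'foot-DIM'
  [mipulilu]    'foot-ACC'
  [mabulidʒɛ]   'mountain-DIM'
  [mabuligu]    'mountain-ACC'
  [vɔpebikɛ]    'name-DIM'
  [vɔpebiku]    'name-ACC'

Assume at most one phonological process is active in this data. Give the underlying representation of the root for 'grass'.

/nemenadʒ/

In [nemenadʒɛ] and [nemenagu] the final segment of 'grass' alternates: [dʒ] ~ [g].
Compare 'dog', with invariant [g] in [nalanagɛ] and [nalanagu]: an analysis with underlying /g/ and a rule producing [dʒ] before the DIM suffix would wrongly predict alternation here too.
Therefore /dʒ/ is basic and [g] is derived by depalatalization (palato-alveolar /dʒ/ becomes [g] when no front vowel follows).
So 'grass' = /nemenadʒ/.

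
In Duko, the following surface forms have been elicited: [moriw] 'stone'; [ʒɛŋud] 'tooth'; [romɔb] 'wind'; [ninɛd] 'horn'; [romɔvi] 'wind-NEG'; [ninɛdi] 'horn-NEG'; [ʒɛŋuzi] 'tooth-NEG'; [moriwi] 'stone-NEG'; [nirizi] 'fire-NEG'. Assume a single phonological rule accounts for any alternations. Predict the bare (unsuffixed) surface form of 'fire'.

[nirid]

In [ʒɛŋud] and [ʒɛŋuzi] the final segment of 'tooth' alternates: [d] ~ [z].
If /d/ were underlying and a rule turned it into [z] before the NEG suffix, 'horn' would also alternate; but it has [d] in both [ninɛd] and [ninɛdi].
The alternation reflects word-final hardening: voiced fricatives become stops word-finally. /z/ is underlying.
From [nirizi] the stem 'fire' is /niriz/; word-finally this yields [nirid].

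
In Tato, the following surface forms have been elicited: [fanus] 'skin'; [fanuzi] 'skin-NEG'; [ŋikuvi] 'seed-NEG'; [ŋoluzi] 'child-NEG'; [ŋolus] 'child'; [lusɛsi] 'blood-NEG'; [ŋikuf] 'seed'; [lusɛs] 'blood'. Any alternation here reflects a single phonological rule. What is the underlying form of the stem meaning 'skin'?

/fanuz/

'skin' shows [s] ~ [z] at the end of the stem ([fanus] vs [fanuzi]).
If /s/ were underlying and a rule turned it into [z] before the NEG suffix, 'blood' would also alternate; but it has [s] in both [lusɛs] and [lusɛsi].
Therefore /z/ is basic and [s] is derived by word-final obstruent devoicing (voiced obstruents become voiceless word-finally).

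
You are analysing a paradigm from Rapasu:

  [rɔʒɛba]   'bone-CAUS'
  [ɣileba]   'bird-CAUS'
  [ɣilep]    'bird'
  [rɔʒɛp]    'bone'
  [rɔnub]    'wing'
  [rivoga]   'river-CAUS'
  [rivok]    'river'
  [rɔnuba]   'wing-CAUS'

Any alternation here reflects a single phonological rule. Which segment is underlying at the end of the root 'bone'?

In [rɔʒɛba] and [rɔʒɛp] the final segment of 'bone' alternates: [b] ~ [p].
Compare 'wing', with invariant [b] in [rɔnuba] and [rɔnub]: an analysis with underlying /b/ and a rule producing [p] in isolation would wrongly predict alternation here too.
The alternation reflects intervocalic voicing: voiceless stops become voiced between vowels. /p/ is underlying.

/p/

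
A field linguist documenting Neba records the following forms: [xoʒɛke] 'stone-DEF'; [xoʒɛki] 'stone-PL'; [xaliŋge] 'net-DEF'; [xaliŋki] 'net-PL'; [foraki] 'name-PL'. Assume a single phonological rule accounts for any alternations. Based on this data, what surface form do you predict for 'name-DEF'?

The DEF suffix surfaces as [-ge] and [-ke], depending on the final segment of the stem.
The PL suffix, which begins with [k], is invariant after every stem; so [k] is not altered by any rule here.
The DEF suffix is therefore /-ge/ underlyingly, with post-vocalic devoicing: voiced stops become voiceless after a vowel.
After 'name', which ends in a vowel, the suffix surfaces as [-ke], giving [forake].

[forake]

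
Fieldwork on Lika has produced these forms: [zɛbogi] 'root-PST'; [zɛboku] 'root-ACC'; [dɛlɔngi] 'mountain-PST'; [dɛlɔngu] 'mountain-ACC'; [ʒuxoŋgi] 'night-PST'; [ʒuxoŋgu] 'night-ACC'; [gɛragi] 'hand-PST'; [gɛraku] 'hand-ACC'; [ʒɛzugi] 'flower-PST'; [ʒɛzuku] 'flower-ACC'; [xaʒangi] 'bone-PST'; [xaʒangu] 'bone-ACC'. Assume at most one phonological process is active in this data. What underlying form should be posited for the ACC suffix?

The ACC suffix surfaces as [-gu] and [-ku], depending on the final segment of the stem.
By contrast the PST suffix keeps its initial [g] throughout — that segment must be underlying.
The ACC suffix is therefore /-ku/ underlyingly, with post-nasal voicing: voiceless stops become voiced after a nasal.

/-ku/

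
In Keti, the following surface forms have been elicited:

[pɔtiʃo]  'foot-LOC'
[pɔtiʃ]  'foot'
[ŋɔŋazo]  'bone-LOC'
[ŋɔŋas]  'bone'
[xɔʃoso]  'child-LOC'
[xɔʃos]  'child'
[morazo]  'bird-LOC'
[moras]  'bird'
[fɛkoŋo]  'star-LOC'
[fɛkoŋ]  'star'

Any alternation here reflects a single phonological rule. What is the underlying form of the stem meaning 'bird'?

/moraz/

'bird' shows [z] ~ [s] at the end of the stem ([morazo] vs [moras]).
Compare 'child', with invariant [s] in [xɔʃoso] and [xɔʃos]: an analysis with underlying /s/ and a rule producing [z] before the LOC suffix would wrongly predict alternation here too.
The alternation reflects word-final obstruent devoicing: voiced obstruents become voiceless word-finally. /z/ is underlying.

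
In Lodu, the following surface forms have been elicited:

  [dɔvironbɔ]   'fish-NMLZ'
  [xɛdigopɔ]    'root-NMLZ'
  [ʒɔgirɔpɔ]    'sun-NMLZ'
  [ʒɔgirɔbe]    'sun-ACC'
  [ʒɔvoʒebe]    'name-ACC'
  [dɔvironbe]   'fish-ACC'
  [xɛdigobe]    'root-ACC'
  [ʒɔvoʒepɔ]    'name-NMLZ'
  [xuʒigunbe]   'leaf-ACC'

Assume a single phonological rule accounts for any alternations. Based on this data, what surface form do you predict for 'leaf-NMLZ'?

The NMLZ morpheme has two allomorphs, [-bɔ] and [-pɔ].
By contrast the ACC suffix keeps its initial [b] throughout — that segment must be underlying.
So the underlying form is /-pɔ/, and voiceless stops become voiced after a nasal.
After 'leaf', which ends in a nasal, the suffix surfaces as [-bɔ], giving [xuʒigunbɔ].

[xuʒigunbɔ]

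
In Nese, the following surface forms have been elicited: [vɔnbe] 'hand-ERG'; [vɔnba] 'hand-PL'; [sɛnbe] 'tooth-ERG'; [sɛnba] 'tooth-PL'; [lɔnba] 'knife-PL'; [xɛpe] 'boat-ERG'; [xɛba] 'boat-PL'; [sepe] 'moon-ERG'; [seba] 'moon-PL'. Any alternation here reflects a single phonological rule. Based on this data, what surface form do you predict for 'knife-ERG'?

The ERG morpheme has two allomorphs, [-be] and [-pe].
The PL suffix, which begins with [b], is invariant after every stem; so [b] is not altered by any rule here.
So the underlying form is /-pe/, and voiceless stops become voiced after a nasal.
After 'knife', which ends in a nasal, the suffix surfaces as [-be], giving [lɔnbe].

[lɔnbe]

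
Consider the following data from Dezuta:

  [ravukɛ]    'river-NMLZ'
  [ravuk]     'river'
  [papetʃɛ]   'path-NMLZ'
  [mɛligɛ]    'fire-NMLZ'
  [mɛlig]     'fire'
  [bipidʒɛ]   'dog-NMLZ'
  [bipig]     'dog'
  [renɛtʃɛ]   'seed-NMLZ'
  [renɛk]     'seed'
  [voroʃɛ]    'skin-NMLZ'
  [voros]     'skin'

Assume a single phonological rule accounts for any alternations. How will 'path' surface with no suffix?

[papek]

In [renɛtʃɛ] and [renɛk] the final segment of 'seed' alternates: [tʃ] ~ [k].
If /k/ were underlying and a rule turned it into [tʃ] before the NMLZ suffix, 'river' would also alternate; but it has [k] in both [ravukɛ] and [ravuk].
The alternation reflects depalatalization: palato-alveolar /tʃ/, /dʒ/ and /ʃ/ become [k], [g] and [s] when no front vowel follows. /tʃ/ is underlying.
From [papetʃɛ] the stem 'path' is /papetʃ/; when no front vowel follows this yields [papek].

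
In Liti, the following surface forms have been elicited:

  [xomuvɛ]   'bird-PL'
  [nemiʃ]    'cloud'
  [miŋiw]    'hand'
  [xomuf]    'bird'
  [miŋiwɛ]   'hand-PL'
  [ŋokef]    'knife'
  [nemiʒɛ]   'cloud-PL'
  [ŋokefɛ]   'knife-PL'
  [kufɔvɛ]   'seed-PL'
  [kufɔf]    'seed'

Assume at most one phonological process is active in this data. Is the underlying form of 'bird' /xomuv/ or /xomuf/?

/xomuv/

In [xomuvɛ] and [xomuf] the final segment of 'bird' alternates: [v] ~ [f].
The stem 'knife' ([ŋokefɛ], [ŋokef]) shows [f] unchanged in both environments, so [f] cannot be basic with [v] derived before the PL suffix.
The underlying segment must be /v/; voiced obstruents become voiceless word-finally, yielding [f] there.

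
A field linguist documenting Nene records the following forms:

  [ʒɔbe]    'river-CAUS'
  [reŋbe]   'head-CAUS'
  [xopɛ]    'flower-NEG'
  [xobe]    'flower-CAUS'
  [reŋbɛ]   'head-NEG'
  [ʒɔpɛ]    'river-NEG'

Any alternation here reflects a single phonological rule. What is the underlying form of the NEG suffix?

The NEG morpheme has two allomorphs, [-bɛ] and [-pɛ].
The CAUS suffix, which begins with [b], is invariant after every stem; so [b] is not altered by any rule here.
The NEG suffix is therefore /-pɛ/ underlyingly, with post-nasal voicing: voiceless stops become voiced after a nasal.

/-pɛ/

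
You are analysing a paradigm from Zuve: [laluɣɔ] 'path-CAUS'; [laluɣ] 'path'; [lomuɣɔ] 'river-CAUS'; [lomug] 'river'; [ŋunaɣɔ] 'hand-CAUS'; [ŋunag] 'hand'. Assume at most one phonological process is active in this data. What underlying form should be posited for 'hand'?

In [ŋunaɣɔ] and [ŋunag] the final segment of 'hand' alternates: [ɣ] ~ [g].
The stem 'path' ([laluɣɔ], [laluɣ]) shows [ɣ] unchanged in both environments, so [ɣ] cannot be basic with [g] derived in isolation.
The underlying segment must be /g/; voiced stops become fricatives between vowels, yielding [ɣ] there.

/ŋunag/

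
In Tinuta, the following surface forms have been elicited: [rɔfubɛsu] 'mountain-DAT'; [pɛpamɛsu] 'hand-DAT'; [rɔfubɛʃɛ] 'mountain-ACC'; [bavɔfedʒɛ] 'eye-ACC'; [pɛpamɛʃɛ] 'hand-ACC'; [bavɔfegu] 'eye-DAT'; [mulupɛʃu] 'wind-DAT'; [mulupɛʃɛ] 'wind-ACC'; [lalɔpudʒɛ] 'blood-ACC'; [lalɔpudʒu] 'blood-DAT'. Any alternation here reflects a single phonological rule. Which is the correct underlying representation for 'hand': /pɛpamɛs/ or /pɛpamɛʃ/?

/pɛpamɛs/

The root 'hand' surfaces as [pɛpamɛʃɛ] and [pɛpamɛsu], with a stem-final [ʃ] ~ [s] alternation.
Compare 'wind', with invariant [ʃ] in [mulupɛʃɛ] and [mulupɛʃu]: an analysis with underlying /ʃ/ and a rule producing [s] before the DAT suffix would wrongly predict alternation here too.
So /s/ is underlying, and a rule of palatalization before a front vowel — /g/ and /s/ become palato-alveolar [dʒ] and [ʃ] before a front vowel — gives [ʃ].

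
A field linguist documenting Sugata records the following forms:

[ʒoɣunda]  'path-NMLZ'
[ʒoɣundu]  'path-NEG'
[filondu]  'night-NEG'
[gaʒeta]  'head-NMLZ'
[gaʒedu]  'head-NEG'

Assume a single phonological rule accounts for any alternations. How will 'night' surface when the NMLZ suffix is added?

The NMLZ morpheme has two allomorphs, [-da] and [-ta].
The NEG suffix, which begins with [d], is invariant after every stem; so [d] is not altered by any rule here.
So the underlying form is /-ta/, and voiceless stops become voiced after a nasal.
After 'night', which ends in a nasal, the suffix surfaces as [-da], giving [filonda].

[filonda]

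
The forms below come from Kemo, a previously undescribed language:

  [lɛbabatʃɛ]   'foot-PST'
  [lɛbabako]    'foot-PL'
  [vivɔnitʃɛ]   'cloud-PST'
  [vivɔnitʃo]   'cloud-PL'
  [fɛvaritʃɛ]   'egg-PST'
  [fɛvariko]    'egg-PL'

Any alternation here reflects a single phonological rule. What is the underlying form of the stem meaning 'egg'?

The stem for 'egg' ends in [tʃ] in [fɛvaritʃɛ] but [k] in [fɛvariko].
The stem 'cloud' ([vivɔnitʃɛ], [vivɔnitʃo]) shows [tʃ] unchanged in both environments, so [tʃ] cannot be basic with [k] derived before the PL suffix.
So /k/ is underlying, and a rule of palatalization before a front vowel — /k/ becomes palato-alveolar [tʃ] before a front vowel — gives [tʃ].
The underlying form of 'egg' is therefore /fɛvarik/.

/fɛvarik/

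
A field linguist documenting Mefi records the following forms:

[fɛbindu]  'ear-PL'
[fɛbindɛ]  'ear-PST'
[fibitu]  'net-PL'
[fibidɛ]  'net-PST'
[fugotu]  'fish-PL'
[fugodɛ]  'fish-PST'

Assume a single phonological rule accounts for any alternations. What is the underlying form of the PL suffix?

The PL morpheme has two allomorphs, [-du] and [-tu].
By contrast the PST suffix keeps its initial [d] throughout — that segment must be underlying.
The PL suffix is therefore /-tu/ underlyingly, with post-nasal voicing: voiceless stops become voiced after a nasal.

/-tu/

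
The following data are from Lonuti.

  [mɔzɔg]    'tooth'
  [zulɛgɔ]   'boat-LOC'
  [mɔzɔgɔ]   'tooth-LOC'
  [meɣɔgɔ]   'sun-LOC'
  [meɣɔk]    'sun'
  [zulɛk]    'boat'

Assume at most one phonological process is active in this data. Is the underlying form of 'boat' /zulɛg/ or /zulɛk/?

/zulɛk/

'boat' shows [g] ~ [k] at the end of the stem ([zulɛgɔ] vs [zulɛk]).
But 'tooth' keeps [g] in both environments ([mɔzɔgɔ], [mɔzɔg]), so there is no rule changing /g/ to [k] in isolation.
The underlying segment must be /k/; voiceless stops become voiced between vowels, yielding [g] there.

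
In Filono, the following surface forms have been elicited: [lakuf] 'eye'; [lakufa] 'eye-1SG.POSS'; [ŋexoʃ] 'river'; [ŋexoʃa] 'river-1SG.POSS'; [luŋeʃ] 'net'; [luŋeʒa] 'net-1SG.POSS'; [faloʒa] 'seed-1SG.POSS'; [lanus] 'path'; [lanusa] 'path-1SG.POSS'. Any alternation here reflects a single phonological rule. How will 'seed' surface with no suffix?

'net' shows [ʃ] ~ [ʒ] at the end of the stem ([luŋeʃ] vs [luŋeʒa]).
But 'river' keeps [ʃ] in both environments ([ŋexoʃ], [ŋexoʃa]), so there is no rule changing /ʃ/ to [ʒ] before the 1SG.POSS suffix.
Therefore /ʒ/ is basic and [ʃ] is derived by word-final obstruent devoicing (voiced obstruents become voiceless word-finally).
The one attested form of 'seed', [faloʒa], shows underlying /faloʒ/. Applying the same rule word-finally gives [faloʃ].

[faloʃ]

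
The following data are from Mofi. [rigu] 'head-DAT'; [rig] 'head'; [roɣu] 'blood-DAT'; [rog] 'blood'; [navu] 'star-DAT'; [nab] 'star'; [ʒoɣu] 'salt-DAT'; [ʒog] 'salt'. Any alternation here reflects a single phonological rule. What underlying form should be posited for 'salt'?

/ʒoɣ/

The root 'salt' surfaces as [ʒoɣu] and [ʒog], with a stem-final [ɣ] ~ [g] alternation.
The stem 'head' ([rigu], [rig]) shows [g] unchanged in both environments, so [g] cannot be basic with [ɣ] derived before the DAT suffix.
Therefore /ɣ/ is basic and [g] is derived by word-final hardening (voiced fricatives become stops word-finally).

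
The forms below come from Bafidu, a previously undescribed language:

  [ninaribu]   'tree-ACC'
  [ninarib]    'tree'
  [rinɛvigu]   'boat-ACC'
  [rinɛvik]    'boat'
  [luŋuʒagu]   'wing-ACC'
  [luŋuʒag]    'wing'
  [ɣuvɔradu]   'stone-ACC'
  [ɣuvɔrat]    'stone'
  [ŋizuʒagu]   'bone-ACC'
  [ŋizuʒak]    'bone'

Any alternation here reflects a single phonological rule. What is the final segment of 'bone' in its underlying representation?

/k/

The stem for 'bone' ends in [g] in [ŋizuʒagu] but [k] in [ŋizuʒak].
The stem 'wing' ([luŋuʒagu], [luŋuʒag]) shows [g] unchanged in both environments, so [g] cannot be basic with [k] derived in isolation.
The underlying segment must be /k/; voiceless stops become voiced between vowels, yielding [g] there.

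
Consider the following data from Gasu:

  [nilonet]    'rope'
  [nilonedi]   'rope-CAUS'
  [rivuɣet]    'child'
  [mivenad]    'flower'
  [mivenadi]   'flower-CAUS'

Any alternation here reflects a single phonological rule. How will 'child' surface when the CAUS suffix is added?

[rivuɣedi]

'rope' shows [t] ~ [d] at the end of the stem ([nilonet] vs [nilonedi]).
Compare 'flower', with invariant [d] in [mivenad] and [mivenadi]: an analysis with underlying /d/ and a rule producing [t] in isolation would wrongly predict alternation here too.
The underlying segment must be /t/; voiceless stops become voiced between vowels, yielding [d] there.
From [rivuɣet] the stem 'child' is /rivuɣet/; between vowels this yields [rivuɣedi].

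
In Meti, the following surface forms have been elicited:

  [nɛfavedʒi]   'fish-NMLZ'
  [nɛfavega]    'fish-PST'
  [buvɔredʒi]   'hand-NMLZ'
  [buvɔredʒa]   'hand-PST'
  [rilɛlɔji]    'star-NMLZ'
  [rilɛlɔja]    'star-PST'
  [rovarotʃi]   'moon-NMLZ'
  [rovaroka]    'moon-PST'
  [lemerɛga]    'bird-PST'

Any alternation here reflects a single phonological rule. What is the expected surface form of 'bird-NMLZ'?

[lemerɛdʒi]

The root 'fish' surfaces as [nɛfavedʒi] and [nɛfavega], with a stem-final [dʒ] ~ [g] alternation.
But 'hand' keeps [dʒ] in both environments ([buvɔredʒi], [buvɔredʒa]), so there is no rule changing /dʒ/ to [g] before the PST suffix.
Therefore /g/ is basic and [dʒ] is derived by palatalization before a front vowel (/k/ and /g/ become palato-alveolar [tʃ] and [dʒ] before a front vowel).
From [lemerɛga] the stem 'bird' is /lemerɛg/; before a front vowel this yields [lemerɛdʒi].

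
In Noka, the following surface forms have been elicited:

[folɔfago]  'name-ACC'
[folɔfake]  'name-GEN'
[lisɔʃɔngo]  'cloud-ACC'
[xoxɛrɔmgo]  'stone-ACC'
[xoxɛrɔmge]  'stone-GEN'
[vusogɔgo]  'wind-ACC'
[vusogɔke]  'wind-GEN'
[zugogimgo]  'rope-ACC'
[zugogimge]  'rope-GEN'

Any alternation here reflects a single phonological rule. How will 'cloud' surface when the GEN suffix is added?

The GEN morpheme has two allomorphs, [-ge] and [-ke].
The ACC suffix, which begins with [g], is invariant after every stem; so [g] is not altered by any rule here.
The GEN suffix is therefore /-ke/ underlyingly, with post-nasal voicing: voiceless stops become voiced after a nasal.
After 'cloud', which ends in a nasal, the suffix surfaces as [-ge], giving [lisɔʃɔnge].

[lisɔʃɔnge]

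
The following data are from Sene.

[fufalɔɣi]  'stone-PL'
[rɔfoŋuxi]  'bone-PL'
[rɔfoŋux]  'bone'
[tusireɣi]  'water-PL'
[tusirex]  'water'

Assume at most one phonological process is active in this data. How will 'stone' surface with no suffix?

The stem for 'water' ends in [x] in [tusirex] but [ɣ] in [tusireɣi].
Compare 'bone', with invariant [x] in [rɔfoŋux] and [rɔfoŋuxi]: an analysis with underlying /x/ and a rule producing [ɣ] before the PL suffix would wrongly predict alternation here too.
Therefore /ɣ/ is basic and [x] is derived by word-final obstruent devoicing (voiced obstruents become voiceless word-finally).
The one attested form of 'stone', [fufalɔɣi], shows underlying /fufalɔɣ/. Applying the same rule word-finally gives [fufalɔx].

[fufalɔx]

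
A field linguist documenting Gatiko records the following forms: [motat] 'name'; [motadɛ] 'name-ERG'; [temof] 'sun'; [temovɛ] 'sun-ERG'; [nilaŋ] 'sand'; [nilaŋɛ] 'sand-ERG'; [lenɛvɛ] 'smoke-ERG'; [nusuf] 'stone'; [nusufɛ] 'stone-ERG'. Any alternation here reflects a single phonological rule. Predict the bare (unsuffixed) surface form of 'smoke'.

In [temof] and [temovɛ] the final segment of 'sun' alternates: [f] ~ [v].
The stem 'stone' ([nusuf], [nusufɛ]) shows [f] unchanged in both environments, so [f] cannot be basic with [v] derived before the ERG suffix.
The alternation reflects word-final obstruent devoicing: voiced obstruents become voiceless word-finally. /v/ is underlying.
From [lenɛvɛ] the stem 'smoke' is /lenɛv/; word-finally this yields [lenɛf].

[lenɛf]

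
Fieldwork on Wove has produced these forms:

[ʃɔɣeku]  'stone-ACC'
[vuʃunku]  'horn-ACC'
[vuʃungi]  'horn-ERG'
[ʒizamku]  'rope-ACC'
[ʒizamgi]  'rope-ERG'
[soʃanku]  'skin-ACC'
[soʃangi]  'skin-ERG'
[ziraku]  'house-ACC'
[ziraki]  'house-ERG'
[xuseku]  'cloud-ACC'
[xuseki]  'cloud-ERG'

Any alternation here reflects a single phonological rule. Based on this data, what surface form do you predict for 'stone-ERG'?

[ʃɔɣeki]

The ERG morpheme has two allomorphs, [-gi] and [-ki].
The ACC suffix, which begins with [k], is invariant after every stem; so [k] is not altered by any rule here.
So the underlying form is /-gi/, and voiced stops become voiceless after a vowel.
After 'stone', which ends in a vowel, the suffix surfaces as [-ki], giving [ʃɔɣeki].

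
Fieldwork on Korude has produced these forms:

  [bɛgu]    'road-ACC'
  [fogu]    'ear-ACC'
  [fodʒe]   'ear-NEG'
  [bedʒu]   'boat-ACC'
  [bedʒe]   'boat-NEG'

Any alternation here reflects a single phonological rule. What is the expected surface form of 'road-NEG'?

In [fogu] and [fodʒe] the final segment of 'ear' alternates: [g] ~ [dʒ].
Compare 'boat', with invariant [dʒ] in [bedʒu] and [bedʒe]: an analysis with underlying /dʒ/ and a rule producing [g] before the ACC suffix would wrongly predict alternation here too.
Therefore /g/ is basic and [dʒ] is derived by palatalization before a front vowel (/g/ becomes palato-alveolar [dʒ] before a front vowel).
From [bɛgu] the stem 'road' is /bɛg/; before a front vowel this yields [bɛdʒe].

[bɛdʒe]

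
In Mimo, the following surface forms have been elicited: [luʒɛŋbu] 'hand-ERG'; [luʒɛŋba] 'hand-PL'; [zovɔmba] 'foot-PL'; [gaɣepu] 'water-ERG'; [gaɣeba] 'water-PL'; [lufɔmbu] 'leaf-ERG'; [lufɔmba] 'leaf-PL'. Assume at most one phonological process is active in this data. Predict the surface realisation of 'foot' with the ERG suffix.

[zovɔmbu]

The ERG morpheme has two allomorphs, [-bu] and [-pu].
The PL suffix, which begins with [b], is invariant after every stem; so [b] is not altered by any rule here.
So the underlying form is /-pu/, and voiceless stops become voiced after a nasal.
After 'foot', which ends in a nasal, the suffix surfaces as [-bu], giving [zovɔmbu].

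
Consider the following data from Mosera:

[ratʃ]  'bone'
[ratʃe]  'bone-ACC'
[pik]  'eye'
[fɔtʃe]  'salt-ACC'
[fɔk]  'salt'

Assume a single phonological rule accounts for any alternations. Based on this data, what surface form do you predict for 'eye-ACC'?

[pitʃe]

The stem for 'salt' ends in [tʃ] in [fɔtʃe] but [k] in [fɔk].
But 'bone' keeps [tʃ] in both environments ([ratʃe], [ratʃ]), so there is no rule changing /tʃ/ to [k] in isolation.
So /k/ is underlying, and a rule of palatalization before a front vowel — /k/ becomes palato-alveolar [tʃ] before a front vowel — gives [tʃ].
From [pik] the stem 'eye' is /pik/; before a front vowel this yields [pitʃe].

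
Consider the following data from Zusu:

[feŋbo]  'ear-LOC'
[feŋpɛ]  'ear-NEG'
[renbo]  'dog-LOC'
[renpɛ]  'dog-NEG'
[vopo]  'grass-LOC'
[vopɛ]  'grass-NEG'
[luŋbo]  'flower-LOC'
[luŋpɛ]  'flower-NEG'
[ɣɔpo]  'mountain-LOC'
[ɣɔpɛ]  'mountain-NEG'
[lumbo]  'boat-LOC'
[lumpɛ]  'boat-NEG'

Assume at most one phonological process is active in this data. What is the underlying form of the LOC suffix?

/-bo/

The LOC morpheme has two allomorphs, [-bo] and [-po].
The NEG suffix, which begins with [p], is invariant after every stem; so [p] is not altered by any rule here.
So the underlying form is /-bo/, and voiced stops become voiceless after a vowel.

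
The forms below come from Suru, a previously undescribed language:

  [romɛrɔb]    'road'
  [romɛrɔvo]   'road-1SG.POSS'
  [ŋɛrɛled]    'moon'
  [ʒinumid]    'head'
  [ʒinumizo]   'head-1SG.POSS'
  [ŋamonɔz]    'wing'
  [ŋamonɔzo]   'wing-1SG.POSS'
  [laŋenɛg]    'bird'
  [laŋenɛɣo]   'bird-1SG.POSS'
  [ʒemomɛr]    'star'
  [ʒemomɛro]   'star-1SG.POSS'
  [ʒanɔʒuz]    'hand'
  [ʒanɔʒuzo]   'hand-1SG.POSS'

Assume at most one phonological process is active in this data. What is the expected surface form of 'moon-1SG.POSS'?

The stem for 'head' ends in [d] in [ʒinumid] but [z] in [ʒinumizo].
The stem 'wing' ([ŋamonɔz], [ŋamonɔzo]) shows [z] unchanged in both environments, so [z] cannot be basic with [d] derived in isolation.
The alternation reflects intervocalic spirantization: voiced stops become fricatives between vowels. /d/ is underlying.
The one attested form of 'moon', [ŋɛrɛled], shows underlying /ŋɛrɛled/. Applying the same rule between vowels gives [ŋɛrɛlezo].

[ŋɛrɛlezo]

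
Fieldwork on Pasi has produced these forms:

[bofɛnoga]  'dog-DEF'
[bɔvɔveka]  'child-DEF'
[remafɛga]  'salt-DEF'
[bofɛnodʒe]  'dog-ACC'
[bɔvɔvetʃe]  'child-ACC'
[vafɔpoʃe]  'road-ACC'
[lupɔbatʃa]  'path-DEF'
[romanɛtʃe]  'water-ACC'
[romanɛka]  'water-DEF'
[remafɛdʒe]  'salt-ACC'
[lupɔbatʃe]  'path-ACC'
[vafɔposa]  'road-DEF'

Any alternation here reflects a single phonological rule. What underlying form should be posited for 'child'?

/bɔvɔvek/

In [bɔvɔvetʃe] and [bɔvɔveka] the final segment of 'child' alternates: [tʃ] ~ [k].
The stem 'path' ([lupɔbatʃe], [lupɔbatʃa]) shows [tʃ] unchanged in both environments, so [tʃ] cannot be basic with [k] derived before the DEF suffix.
So /k/ is underlying, and a rule of palatalization before a front vowel — /k/, /g/ and /s/ become palato-alveolar [tʃ], [dʒ] and [ʃ] before a front vowel — gives [tʃ].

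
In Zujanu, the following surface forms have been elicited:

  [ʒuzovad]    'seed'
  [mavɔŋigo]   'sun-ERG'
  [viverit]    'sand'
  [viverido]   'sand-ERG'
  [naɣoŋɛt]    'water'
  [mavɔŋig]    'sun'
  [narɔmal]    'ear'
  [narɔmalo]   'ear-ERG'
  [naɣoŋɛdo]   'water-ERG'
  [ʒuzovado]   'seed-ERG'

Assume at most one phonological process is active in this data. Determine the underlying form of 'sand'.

/viverit/

In [viverido] and [viverit] the final segment of 'sand' alternates: [d] ~ [t].
But 'seed' keeps [d] in both environments ([ʒuzovado], [ʒuzovad]), so there is no rule changing /d/ to [t] in isolation.
So /t/ is underlying, and a rule of intervocalic voicing — voiceless stops become voiced between vowels — gives [d].
The underlying form of 'sand' is therefore /viverit/.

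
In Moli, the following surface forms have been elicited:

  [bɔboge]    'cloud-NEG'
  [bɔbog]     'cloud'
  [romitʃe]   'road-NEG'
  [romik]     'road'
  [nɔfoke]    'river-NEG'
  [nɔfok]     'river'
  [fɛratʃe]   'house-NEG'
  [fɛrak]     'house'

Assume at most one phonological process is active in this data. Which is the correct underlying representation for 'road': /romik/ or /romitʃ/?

/romitʃ/

'road' shows [tʃ] ~ [k] at the end of the stem ([romitʃe] vs [romik]).
If /k/ were underlying and a rule turned it into [tʃ] before the NEG suffix, 'river' would also alternate; but it has [k] in both [nɔfoke] and [nɔfok].
Therefore /tʃ/ is basic and [k] is derived by depalatalization (palato-alveolar /tʃ/ becomes [k] when no front vowel follows).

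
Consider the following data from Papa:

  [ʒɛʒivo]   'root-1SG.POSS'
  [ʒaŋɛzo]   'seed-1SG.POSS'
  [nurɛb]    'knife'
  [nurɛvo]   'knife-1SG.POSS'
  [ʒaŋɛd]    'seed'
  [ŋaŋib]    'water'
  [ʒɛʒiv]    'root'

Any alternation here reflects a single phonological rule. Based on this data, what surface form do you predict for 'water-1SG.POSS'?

'knife' shows [v] ~ [b] at the end of the stem ([nurɛvo] vs [nurɛb]).
If /v/ were underlying and a rule turned it into [b] in isolation, 'root' would also alternate; but it has [v] in both [ʒɛʒivo] and [ʒɛʒiv].
The alternation reflects intervocalic spirantization: voiced stops become fricatives between vowels. /b/ is underlying.
From [ŋaŋib] the stem 'water' is /ŋaŋib/; between vowels this yields [ŋaŋivo].

[ŋaŋivo]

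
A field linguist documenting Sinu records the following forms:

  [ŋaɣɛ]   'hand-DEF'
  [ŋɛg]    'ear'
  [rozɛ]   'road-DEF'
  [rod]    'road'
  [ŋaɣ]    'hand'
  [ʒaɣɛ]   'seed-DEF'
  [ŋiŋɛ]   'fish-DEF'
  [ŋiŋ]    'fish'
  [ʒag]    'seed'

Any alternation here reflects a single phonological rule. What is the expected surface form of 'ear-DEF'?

[ŋɛɣɛ]

In [ʒaɣɛ] and [ʒag] the final segment of 'seed' alternates: [ɣ] ~ [g].
Compare 'hand', with invariant [ɣ] in [ŋaɣɛ] and [ŋaɣ]: an analysis with underlying /ɣ/ and a rule producing [g] in isolation would wrongly predict alternation here too.
The alternation reflects intervocalic spirantization: voiced stops become fricatives between vowels. /g/ is underlying.
From [ŋɛg] the stem 'ear' is /ŋɛg/; between vowels this yields [ŋɛɣɛ].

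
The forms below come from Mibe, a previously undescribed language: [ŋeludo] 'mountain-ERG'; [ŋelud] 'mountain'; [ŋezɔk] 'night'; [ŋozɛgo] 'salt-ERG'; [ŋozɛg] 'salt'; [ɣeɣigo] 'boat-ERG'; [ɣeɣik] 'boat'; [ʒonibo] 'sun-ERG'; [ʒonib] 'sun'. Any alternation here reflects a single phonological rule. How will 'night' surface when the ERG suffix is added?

[ŋezɔgo]

In [ɣeɣigo] and [ɣeɣik] the final segment of 'boat' alternates: [g] ~ [k].
But 'salt' keeps [g] in both environments ([ŋozɛgo], [ŋozɛg]), so there is no rule changing /g/ to [k] in isolation.
Therefore /k/ is basic and [g] is derived by intervocalic voicing (voiceless stops become voiced between vowels).
From [ŋezɔk] the stem 'night' is /ŋezɔk/; between vowels this yields [ŋezɔgo].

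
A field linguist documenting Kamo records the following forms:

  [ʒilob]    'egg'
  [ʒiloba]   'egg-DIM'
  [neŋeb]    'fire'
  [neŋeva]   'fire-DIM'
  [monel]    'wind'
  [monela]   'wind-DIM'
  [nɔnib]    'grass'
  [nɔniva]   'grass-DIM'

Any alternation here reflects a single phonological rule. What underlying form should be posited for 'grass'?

The root 'grass' surfaces as [nɔnib] and [nɔniva], with a stem-final [b] ~ [v] alternation.
But 'egg' keeps [b] in both environments ([ʒilob], [ʒiloba]), so there is no rule changing /b/ to [v] before the DIM suffix.
The underlying segment must be /v/; voiced fricatives become stops word-finally, yielding [b] there.
The underlying form of 'grass' is therefore /nɔniv/.

/nɔniv/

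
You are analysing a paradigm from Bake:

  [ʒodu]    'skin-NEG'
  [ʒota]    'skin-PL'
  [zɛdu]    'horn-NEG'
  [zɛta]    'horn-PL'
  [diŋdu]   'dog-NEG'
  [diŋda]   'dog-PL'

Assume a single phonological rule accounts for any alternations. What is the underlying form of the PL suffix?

The PL suffix surfaces as [-da] and [-ta], depending on the final segment of the stem.
The NEG suffix, which begins with [d], is invariant after every stem; so [d] is not altered by any rule here.
So the underlying form is /-ta/, and voiceless stops become voiced after a nasal.

/-ta/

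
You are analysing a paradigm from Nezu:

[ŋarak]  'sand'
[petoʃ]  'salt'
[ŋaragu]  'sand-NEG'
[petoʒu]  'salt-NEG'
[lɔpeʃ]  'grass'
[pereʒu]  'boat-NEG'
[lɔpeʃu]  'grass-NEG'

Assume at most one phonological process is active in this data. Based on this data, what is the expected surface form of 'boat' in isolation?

The root 'salt' surfaces as [petoʃ] and [petoʒu], with a stem-final [ʃ] ~ [ʒ] alternation.
Compare 'grass', with invariant [ʃ] in [lɔpeʃ] and [lɔpeʃu]: an analysis with underlying /ʃ/ and a rule producing [ʒ] before the NEG suffix would wrongly predict alternation here too.
So /ʒ/ is underlying, and a rule of word-final obstruent devoicing — voiced obstruents become voiceless word-finally — gives [ʃ].
The one attested form of 'boat', [pereʒu], shows underlying /pereʒ/. Applying the same rule word-finally gives [pereʃ].

[pereʃ]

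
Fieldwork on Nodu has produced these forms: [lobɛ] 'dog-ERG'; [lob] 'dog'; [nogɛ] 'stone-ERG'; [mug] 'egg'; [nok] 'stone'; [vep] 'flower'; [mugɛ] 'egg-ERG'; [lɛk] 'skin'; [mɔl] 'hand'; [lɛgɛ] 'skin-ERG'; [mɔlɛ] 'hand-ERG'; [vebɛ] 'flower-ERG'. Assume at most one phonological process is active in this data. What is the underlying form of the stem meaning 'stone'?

'stone' shows [g] ~ [k] at the end of the stem ([nogɛ] vs [nok]).
If /g/ were underlying and a rule turned it into [k] in isolation, 'egg' would also alternate; but it has [g] in both [mugɛ] and [mug].
The alternation reflects intervocalic voicing: voiceless stops become voiced between vowels. /k/ is underlying.
The underlying form of 'stone' is therefore /nok/.

/nok/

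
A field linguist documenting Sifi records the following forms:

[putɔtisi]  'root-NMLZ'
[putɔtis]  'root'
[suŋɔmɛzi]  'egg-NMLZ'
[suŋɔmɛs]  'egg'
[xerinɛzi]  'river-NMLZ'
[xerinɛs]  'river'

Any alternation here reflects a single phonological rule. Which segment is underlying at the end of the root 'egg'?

The stem for 'egg' ends in [z] in [suŋɔmɛzi] but [s] in [suŋɔmɛs].
The stem 'root' ([putɔtisi], [putɔtis]) shows [s] unchanged in both environments, so [s] cannot be basic with [z] derived before the NMLZ suffix.
The alternation reflects word-final obstruent devoicing: voiced obstruents become voiceless word-finally. /z/ is underlying.

/z/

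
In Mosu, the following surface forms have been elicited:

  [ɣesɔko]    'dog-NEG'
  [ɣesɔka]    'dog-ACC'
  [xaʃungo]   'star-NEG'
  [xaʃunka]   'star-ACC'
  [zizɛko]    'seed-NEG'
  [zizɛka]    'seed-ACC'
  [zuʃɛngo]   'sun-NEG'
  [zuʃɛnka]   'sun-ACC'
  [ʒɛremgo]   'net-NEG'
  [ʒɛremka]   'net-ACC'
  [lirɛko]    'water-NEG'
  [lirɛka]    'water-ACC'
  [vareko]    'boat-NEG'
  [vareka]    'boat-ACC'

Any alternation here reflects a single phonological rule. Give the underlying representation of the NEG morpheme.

/-go/

The NEG morpheme has two allomorphs, [-go] and [-ko].
By contrast the ACC suffix keeps its initial [k] throughout — that segment must be underlying.
So the underlying form is /-go/, and voiced stops become voiceless after a vowel.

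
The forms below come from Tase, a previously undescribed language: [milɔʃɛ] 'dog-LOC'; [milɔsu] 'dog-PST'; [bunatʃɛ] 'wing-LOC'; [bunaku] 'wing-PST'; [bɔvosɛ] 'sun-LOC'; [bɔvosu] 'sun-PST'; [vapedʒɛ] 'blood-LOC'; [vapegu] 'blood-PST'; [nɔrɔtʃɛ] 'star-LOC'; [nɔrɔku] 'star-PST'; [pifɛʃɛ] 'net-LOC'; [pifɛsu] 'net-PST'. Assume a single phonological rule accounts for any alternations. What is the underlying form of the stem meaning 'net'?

/pifɛʃ/

'net' shows [ʃ] ~ [s] at the end of the stem ([pifɛʃɛ] vs [pifɛsu]).
But 'sun' keeps [s] in both environments ([bɔvosɛ], [bɔvosu]), so there is no rule changing /s/ to [ʃ] before the LOC suffix.
The underlying segment must be /ʃ/; palato-alveolar /tʃ/, /dʒ/ and /ʃ/ become [k], [g] and [s] when no front vowel follows, yielding [s] there.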